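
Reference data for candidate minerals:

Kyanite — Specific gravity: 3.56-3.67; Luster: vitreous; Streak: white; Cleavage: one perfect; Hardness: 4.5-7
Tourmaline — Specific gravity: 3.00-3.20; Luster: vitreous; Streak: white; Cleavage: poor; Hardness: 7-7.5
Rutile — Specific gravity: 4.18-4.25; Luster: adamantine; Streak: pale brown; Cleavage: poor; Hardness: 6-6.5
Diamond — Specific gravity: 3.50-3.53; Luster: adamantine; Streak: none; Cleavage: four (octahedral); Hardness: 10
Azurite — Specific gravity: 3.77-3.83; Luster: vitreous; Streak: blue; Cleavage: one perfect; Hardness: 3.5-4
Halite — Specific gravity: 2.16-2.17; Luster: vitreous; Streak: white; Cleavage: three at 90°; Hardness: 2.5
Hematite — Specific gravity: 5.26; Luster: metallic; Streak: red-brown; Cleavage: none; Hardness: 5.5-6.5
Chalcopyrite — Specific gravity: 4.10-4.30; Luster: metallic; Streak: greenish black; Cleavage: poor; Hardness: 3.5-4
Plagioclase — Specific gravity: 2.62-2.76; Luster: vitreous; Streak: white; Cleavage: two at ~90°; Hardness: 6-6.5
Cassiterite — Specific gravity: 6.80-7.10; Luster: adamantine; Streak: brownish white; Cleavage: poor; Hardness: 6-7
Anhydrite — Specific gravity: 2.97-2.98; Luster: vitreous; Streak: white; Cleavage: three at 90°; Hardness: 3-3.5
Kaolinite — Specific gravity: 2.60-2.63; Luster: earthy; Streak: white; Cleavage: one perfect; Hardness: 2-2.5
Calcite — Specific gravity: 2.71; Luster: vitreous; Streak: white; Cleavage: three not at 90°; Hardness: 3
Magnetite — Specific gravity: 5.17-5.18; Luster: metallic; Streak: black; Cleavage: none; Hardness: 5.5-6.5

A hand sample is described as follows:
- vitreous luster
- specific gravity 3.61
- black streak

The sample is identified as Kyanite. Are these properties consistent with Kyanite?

Vitreous luster — fits Kyanite (vitreous luster).
Specific gravity 3.61 — fits Kyanite (SG 3.56-3.67).
Black streak — Kyanite has white streak; a mismatch.
Kyanite is excluded by the streak.

No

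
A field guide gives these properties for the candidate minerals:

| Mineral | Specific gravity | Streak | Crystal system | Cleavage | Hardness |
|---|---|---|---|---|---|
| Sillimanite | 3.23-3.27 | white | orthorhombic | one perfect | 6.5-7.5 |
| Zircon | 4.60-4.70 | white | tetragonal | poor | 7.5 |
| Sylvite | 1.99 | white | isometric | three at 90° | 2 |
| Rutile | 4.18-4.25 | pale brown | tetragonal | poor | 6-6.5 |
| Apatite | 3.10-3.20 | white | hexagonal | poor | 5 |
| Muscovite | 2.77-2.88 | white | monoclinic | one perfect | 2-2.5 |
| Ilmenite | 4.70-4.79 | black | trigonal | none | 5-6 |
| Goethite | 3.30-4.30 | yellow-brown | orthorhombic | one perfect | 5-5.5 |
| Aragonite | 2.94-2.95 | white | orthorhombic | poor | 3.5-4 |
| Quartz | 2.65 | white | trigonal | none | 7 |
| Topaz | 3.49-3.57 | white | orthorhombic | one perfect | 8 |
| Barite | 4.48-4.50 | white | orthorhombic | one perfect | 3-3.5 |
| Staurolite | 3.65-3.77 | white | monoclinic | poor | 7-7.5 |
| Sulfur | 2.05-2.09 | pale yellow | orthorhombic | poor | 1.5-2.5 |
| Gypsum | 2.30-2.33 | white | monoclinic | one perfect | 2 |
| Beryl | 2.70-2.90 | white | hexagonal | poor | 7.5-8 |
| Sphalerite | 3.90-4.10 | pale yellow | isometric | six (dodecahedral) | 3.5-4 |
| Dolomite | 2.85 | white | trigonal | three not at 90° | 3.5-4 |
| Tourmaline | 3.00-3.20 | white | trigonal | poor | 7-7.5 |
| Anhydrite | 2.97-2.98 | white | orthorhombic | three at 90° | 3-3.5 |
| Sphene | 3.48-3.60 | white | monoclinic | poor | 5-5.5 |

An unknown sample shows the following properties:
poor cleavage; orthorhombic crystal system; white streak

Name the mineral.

Poor cleavage — only Zircon, Rutile, Apatite, Aragonite, Staurolite, Sulfur, Beryl, Tourmaline, Sphene remain.
Orthorhombic crystal system — leaves Aragonite, Sulfur.
White streak excludes Sulfur.
The only mineral consistent with every observation is Aragonite.

Aragonite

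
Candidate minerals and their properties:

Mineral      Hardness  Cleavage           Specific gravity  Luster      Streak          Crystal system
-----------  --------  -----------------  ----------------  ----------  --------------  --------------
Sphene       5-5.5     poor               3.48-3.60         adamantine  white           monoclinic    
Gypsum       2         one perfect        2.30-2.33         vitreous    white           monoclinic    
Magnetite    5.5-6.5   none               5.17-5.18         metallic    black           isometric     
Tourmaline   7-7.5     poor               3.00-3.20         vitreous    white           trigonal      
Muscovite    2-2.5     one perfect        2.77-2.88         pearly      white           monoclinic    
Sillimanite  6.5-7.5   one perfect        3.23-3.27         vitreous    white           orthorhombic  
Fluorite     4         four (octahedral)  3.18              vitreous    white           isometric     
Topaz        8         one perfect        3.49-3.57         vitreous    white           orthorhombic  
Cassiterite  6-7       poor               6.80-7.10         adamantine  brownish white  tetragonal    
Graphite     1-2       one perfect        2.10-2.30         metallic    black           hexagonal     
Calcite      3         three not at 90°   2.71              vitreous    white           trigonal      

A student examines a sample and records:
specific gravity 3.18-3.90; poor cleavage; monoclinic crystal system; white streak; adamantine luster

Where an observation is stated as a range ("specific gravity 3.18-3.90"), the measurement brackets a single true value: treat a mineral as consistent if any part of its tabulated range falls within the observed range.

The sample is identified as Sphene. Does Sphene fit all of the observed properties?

Specific gravity 3.18-3.90 — matches Sphene (SG 3.48-3.60).
Poor cleavage — matches Sphene (cleavage poor).
Monoclinic crystal system — matches Sphene (monoclinic system).
White streak — matches Sphene (white streak).
Adamantine luster — matches Sphene (adamantine luster).
Nothing contradicts Sphene.

Yes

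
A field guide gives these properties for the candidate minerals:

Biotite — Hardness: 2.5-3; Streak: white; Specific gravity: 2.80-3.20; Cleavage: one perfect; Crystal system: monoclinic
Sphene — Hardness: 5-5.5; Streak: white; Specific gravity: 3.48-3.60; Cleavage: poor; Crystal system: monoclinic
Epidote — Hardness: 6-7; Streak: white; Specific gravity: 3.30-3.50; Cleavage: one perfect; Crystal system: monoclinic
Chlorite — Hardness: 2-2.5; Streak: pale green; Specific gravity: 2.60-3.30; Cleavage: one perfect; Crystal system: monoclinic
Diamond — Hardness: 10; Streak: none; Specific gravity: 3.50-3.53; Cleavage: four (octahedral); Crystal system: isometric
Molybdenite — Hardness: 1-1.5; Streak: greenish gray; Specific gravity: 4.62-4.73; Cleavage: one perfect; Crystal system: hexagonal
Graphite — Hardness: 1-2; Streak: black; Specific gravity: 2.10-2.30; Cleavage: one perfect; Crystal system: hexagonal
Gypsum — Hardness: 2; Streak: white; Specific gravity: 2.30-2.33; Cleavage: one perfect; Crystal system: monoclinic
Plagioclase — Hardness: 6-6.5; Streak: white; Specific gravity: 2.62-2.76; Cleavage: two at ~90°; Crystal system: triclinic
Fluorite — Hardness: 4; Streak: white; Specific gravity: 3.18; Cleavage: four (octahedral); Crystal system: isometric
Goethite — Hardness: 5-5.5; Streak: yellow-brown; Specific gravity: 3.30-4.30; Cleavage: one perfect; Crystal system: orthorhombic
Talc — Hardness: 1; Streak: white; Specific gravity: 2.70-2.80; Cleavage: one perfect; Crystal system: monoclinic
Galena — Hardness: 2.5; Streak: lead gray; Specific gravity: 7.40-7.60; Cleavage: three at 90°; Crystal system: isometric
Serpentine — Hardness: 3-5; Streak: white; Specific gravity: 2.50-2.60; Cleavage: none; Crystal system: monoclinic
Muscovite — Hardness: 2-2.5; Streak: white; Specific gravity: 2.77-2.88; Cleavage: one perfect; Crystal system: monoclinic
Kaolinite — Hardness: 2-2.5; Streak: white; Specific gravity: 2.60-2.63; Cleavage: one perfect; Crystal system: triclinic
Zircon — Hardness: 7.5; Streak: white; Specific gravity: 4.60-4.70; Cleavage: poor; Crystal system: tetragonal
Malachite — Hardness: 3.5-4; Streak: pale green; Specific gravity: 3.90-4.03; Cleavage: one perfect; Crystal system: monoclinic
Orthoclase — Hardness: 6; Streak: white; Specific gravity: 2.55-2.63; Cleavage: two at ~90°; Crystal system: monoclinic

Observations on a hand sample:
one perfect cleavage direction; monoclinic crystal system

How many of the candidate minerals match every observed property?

One perfect cleavage direction — only Biotite, Epidote, Chlorite, Molybdenite, Graphite, Gypsum, Goethite, Talc, Muscovite, Kaolinite, Malachite remain.
Monoclinic crystal system eliminates Molybdenite, Graphite, Goethite, Kaolinite.
The minerals that satisfy all observations are Biotite, Chlorite, Epidote, Gypsum, Malachite, Muscovite, Talc.
That is 7 minerals.

7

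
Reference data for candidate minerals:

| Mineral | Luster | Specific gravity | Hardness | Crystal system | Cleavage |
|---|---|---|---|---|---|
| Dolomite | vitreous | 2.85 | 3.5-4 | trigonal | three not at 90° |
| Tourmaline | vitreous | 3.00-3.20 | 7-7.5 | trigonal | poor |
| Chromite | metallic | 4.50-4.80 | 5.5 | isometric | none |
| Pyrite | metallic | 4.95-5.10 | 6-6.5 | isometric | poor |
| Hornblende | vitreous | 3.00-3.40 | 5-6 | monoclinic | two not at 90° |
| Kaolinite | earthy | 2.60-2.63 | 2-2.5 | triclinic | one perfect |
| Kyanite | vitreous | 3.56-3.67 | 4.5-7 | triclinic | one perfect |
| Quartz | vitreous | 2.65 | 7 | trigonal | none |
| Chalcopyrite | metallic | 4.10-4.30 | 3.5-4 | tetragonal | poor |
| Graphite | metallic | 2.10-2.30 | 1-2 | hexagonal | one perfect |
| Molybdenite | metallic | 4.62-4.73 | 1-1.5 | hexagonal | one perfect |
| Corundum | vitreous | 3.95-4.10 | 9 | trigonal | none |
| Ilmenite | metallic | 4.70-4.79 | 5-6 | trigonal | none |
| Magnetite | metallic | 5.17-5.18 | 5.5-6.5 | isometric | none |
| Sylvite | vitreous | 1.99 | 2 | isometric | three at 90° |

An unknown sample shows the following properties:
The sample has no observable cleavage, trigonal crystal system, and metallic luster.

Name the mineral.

No observable cleavage: Chromite, Quartz, Corundum, Ilmenite, Magnetite remain.
Trigonal crystal system eliminates Chromite, Magnetite.
Metallic luster: only Ilmenite remains.
Ilmenite is the sole remaining match.

Ilmenite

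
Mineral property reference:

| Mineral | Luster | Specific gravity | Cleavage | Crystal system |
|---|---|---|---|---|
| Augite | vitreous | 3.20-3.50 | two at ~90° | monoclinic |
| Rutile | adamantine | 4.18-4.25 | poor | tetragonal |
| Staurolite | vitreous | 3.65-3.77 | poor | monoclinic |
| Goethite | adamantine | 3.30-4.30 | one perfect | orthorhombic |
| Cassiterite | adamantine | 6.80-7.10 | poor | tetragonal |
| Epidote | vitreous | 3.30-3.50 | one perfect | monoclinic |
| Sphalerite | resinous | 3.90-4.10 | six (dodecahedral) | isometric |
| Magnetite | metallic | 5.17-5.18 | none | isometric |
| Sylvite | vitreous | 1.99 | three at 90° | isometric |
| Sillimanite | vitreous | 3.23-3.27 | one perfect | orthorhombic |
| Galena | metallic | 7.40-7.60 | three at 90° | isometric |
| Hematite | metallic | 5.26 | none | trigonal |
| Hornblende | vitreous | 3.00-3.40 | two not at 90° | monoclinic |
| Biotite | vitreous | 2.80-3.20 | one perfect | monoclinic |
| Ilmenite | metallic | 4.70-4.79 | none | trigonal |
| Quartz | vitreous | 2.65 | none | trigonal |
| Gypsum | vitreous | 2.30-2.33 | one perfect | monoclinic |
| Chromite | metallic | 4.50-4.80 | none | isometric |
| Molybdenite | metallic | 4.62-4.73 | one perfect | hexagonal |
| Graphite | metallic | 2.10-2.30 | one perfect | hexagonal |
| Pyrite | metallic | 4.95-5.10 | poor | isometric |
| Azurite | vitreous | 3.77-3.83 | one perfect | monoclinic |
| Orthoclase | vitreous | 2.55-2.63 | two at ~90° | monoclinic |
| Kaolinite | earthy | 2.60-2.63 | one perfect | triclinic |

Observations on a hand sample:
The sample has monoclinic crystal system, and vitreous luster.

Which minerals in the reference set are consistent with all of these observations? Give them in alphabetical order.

Monoclinic crystal system — Augite, Staurolite, Epidote, Hornblende, Biotite, Gypsum, Azurite, Orthoclase remain.
Vitreous luster — every remaining candidate is consistent.
Consistent with every observation: Augite, Azurite, Biotite, Epidote, Gypsum, Hornblende, Orthoclase, Staurolite.

Augite, Azurite, Biotite, Epidote, Gypsum, Hornblende, Orthoclase, Staurolite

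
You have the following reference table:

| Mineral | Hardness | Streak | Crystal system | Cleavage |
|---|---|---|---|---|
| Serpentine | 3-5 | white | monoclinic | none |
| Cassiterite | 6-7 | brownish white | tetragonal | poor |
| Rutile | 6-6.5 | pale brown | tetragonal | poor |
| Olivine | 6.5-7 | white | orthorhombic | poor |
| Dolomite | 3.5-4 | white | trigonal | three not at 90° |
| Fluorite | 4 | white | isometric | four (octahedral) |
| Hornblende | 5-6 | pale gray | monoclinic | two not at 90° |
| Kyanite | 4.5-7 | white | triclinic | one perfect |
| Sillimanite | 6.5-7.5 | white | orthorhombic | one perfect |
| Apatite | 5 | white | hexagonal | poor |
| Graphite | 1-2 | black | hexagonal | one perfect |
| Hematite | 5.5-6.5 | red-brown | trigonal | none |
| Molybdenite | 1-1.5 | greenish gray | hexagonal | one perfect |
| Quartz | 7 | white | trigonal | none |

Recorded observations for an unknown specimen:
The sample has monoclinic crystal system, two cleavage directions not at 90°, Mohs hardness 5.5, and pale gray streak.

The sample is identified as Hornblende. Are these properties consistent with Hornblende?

Monoclinic crystal system — is consistent with Hornblende (monoclinic system).
Two cleavage directions not at 90° — is consistent with Hornblende (cleavage two not at 90°).
Mohs hardness 5.5 — is consistent with Hornblende (hardness 5-6).
Pale gray streak — is consistent with Hornblende (pale gray streak).
All observations are consistent with the tabulated values for Hornblende.

Yes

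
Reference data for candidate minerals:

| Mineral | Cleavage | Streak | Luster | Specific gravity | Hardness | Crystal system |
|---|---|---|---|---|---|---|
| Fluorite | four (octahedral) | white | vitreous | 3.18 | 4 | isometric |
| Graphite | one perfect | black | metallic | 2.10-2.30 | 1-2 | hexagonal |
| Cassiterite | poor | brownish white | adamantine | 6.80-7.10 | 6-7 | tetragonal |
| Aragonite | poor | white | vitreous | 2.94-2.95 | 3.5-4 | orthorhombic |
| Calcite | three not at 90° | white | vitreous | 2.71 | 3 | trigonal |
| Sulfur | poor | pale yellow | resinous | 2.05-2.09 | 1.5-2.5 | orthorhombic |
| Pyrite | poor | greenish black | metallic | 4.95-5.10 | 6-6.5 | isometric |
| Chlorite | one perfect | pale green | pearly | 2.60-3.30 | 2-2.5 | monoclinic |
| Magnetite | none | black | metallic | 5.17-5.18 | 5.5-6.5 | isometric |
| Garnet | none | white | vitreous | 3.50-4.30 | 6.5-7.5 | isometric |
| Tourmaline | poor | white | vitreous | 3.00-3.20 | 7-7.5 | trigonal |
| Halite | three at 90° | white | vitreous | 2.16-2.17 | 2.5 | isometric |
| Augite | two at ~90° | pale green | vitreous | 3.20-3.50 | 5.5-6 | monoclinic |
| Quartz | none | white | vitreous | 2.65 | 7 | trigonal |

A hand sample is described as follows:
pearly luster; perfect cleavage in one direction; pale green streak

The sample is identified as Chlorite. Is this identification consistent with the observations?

Pearly luster — is consistent with Chlorite (pearly luster).
Perfect cleavage in one direction — is consistent with Chlorite (cleavage one perfect).
Pale green streak — is consistent with Chlorite (pale green streak).
Nothing contradicts Chlorite.

Consistent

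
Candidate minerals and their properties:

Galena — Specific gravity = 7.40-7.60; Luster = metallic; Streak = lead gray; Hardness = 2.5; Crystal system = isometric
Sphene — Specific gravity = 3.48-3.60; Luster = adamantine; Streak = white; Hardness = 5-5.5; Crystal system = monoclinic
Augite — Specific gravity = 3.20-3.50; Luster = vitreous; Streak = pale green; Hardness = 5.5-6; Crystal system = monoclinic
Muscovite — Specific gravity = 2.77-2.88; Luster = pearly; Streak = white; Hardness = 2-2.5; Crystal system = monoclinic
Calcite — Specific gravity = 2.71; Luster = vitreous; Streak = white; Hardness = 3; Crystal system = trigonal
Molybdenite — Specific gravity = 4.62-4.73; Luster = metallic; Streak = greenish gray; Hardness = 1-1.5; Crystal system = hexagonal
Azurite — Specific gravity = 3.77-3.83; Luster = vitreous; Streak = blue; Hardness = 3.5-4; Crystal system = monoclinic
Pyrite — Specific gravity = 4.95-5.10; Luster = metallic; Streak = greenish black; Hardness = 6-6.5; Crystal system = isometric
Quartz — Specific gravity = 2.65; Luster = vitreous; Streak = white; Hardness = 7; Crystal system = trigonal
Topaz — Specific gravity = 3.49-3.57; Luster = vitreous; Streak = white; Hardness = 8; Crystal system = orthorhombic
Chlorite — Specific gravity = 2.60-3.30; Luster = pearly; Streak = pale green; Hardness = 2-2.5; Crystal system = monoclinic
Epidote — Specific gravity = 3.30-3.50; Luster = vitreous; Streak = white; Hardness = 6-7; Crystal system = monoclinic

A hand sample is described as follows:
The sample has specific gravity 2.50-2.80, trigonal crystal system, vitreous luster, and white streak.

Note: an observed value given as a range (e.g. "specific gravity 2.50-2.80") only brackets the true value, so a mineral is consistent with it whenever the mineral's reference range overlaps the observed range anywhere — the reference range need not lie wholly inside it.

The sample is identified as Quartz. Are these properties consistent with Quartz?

Consistent

Specific gravity 2.50-2.80 — matches Quartz (SG 2.65).
Trigonal crystal system — matches Quartz (trigonal system).
Vitreous luster — matches Quartz (vitreous luster).
White streak — matches Quartz (white streak).
All observations are consistent with the tabulated values for Quartz.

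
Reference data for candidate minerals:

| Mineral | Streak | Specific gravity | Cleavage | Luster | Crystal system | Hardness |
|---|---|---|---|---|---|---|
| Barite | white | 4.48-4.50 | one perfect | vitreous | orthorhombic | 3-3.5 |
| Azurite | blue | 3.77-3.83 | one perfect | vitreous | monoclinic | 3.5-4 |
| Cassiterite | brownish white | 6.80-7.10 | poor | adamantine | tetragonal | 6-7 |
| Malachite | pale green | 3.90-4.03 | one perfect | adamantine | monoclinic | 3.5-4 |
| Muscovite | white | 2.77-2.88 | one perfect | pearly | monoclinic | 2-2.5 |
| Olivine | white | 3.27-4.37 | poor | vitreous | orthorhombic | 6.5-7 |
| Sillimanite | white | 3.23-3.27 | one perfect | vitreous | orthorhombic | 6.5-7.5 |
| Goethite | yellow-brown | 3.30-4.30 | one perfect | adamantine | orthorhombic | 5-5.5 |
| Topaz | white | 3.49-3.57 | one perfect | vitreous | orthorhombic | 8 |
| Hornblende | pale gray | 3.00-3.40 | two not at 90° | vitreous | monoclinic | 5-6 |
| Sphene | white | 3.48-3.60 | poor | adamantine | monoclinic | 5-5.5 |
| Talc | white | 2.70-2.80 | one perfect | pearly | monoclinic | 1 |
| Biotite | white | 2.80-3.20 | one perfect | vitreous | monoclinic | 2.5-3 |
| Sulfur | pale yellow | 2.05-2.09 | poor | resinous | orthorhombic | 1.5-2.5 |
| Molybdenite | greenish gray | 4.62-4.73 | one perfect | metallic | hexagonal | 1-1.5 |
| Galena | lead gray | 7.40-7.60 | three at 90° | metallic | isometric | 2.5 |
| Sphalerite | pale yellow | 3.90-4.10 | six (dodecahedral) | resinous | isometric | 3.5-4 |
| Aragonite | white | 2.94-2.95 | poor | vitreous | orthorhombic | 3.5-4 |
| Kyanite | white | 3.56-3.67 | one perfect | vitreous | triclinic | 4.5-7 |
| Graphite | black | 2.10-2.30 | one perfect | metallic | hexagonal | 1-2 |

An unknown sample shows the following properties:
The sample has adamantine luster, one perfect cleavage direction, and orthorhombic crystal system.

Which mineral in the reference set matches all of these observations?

Goethite

Adamantine luster: only Cassiterite, Malachite, Goethite, Sphene remain.
One perfect cleavage direction is inconsistent with Cassiterite, Sphene.
Orthorhombic crystal system eliminates Malachite.
Goethite is the sole remaining match.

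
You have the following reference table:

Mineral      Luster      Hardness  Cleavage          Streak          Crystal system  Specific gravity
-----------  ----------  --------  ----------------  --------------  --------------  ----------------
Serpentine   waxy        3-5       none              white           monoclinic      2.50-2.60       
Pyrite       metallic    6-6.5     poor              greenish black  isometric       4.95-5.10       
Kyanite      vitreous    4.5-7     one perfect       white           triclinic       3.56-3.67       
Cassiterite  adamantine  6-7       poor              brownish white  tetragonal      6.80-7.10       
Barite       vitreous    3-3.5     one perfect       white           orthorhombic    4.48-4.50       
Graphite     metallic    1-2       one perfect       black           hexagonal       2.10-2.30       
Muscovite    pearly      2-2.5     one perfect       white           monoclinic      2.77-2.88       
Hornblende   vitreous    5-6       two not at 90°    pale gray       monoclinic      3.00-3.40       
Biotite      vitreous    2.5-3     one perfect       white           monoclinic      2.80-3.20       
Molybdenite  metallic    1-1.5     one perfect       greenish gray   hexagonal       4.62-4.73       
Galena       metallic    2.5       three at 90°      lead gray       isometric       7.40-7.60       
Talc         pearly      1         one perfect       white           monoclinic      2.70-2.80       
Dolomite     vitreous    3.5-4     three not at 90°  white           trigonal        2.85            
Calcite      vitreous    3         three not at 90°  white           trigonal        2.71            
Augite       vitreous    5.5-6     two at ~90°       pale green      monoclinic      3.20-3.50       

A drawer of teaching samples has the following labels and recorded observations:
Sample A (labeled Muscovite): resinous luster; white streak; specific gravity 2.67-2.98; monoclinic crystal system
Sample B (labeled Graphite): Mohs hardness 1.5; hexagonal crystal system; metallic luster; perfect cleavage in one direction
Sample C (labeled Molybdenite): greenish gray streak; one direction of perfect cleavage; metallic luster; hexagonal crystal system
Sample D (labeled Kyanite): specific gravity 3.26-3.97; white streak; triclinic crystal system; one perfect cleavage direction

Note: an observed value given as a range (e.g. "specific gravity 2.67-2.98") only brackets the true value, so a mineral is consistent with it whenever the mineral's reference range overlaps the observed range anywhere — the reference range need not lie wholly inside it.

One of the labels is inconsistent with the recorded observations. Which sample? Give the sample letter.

Sample A: resinous luster is outside the reference for Muscovite (pearly luster) — mislabeled.
Sample B: nothing contradicts Graphite.
Sample C: nothing contradicts Molybdenite.
Sample D: nothing contradicts Kyanite.
Sample A is the mislabeled one.

A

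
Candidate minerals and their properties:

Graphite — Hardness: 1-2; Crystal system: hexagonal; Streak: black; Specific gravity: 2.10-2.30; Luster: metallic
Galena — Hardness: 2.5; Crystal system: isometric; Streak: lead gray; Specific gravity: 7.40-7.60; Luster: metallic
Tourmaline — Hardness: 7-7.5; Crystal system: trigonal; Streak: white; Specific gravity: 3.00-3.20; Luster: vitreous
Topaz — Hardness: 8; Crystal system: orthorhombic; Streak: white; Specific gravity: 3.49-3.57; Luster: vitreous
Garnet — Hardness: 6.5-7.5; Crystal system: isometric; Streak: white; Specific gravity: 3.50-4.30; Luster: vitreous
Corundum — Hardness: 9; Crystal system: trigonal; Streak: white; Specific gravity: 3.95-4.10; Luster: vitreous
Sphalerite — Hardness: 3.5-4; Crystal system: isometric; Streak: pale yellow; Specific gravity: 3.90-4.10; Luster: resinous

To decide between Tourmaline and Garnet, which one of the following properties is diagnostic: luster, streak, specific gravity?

specific gravity

Luster: both vitreous — shared.
Streak: both white — shared.
Specific gravity: Tourmaline 3.00-3.20, Garnet 3.50-4.30 — these differ.
Specific gravity is the diagnostic property here.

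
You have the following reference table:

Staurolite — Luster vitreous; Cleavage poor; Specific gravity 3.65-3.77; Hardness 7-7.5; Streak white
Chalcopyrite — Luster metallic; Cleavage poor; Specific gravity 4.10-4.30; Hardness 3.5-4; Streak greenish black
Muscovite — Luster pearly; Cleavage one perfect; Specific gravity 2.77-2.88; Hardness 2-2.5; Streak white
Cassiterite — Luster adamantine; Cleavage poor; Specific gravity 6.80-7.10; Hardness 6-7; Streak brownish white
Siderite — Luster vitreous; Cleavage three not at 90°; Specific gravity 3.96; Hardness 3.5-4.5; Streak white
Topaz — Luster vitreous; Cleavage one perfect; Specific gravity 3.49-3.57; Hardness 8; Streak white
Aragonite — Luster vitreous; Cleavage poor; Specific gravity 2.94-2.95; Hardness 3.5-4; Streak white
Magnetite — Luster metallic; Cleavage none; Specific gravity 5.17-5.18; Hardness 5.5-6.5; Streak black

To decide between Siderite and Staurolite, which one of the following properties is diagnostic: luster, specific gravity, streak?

Luster: both vitreous — shared.
Specific gravity: Siderite 3.96, Staurolite 3.65-3.77 — distinct.
Streak: both white — shared.
Of the listed properties, specific gravity is the one that separates them.

specific gravity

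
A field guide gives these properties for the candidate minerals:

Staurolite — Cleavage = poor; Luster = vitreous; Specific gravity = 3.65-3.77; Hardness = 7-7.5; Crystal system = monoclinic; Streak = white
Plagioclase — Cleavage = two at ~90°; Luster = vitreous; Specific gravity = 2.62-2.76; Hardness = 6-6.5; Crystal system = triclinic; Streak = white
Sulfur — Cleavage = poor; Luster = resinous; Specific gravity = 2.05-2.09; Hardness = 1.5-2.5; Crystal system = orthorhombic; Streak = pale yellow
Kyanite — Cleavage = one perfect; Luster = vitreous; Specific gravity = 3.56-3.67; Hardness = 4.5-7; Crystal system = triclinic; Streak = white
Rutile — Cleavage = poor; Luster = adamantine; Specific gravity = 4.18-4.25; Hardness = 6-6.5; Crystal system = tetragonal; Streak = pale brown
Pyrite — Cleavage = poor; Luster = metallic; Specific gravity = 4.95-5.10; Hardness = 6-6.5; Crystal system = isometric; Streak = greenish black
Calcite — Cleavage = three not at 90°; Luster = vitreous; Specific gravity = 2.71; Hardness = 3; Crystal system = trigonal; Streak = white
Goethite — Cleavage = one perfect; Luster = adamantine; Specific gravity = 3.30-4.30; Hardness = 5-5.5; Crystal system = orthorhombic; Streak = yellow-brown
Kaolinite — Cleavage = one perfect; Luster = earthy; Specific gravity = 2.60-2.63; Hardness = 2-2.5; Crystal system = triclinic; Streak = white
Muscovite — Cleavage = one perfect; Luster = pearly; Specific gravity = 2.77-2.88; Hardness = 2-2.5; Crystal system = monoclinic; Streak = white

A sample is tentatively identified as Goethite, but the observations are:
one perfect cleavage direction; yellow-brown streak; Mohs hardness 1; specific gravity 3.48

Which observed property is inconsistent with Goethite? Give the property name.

One perfect cleavage direction: Goethite has cleavage one perfect — matches.
Yellow-brown streak: Goethite has yellow-brown streak — matches.
Mohs hardness 1: Goethite has hardness 5-5.5 — does not match.
Specific gravity 3.48: Goethite has SG 3.30-4.30 — matches.
Only the hardness is inconsistent.

hardness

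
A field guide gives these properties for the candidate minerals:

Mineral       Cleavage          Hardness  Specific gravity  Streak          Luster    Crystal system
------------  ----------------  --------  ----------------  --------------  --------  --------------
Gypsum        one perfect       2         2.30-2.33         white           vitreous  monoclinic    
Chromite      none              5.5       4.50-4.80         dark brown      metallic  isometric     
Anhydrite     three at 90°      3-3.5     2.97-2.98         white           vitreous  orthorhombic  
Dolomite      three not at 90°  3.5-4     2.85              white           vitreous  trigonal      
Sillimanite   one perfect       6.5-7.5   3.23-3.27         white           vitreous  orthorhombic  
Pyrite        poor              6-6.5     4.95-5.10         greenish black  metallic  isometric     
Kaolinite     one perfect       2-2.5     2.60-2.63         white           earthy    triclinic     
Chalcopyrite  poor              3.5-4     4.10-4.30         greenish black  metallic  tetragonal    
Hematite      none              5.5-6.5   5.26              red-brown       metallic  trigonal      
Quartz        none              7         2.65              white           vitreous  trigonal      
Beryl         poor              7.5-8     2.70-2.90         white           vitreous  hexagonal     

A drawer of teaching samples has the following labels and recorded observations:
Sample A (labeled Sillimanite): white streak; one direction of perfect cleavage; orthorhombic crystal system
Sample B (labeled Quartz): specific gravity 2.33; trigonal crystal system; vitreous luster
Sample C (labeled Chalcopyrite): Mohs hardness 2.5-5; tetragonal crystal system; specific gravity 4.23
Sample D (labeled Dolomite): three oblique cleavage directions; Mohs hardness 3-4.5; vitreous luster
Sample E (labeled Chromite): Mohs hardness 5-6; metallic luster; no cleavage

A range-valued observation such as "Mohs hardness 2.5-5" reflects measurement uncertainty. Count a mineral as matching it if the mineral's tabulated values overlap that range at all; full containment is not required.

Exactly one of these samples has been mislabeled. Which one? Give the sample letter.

Sample A: all recorded properties match Sillimanite.
Sample B: Quartz has SG 2.65, but the record shows specific gravity 2.33 — this label is wrong.
Sample C: all recorded properties match Chalcopyrite.
Sample D: all recorded properties match Dolomite.
Sample E: all recorded properties match Chromite.
Sample B is the mislabeled one.

B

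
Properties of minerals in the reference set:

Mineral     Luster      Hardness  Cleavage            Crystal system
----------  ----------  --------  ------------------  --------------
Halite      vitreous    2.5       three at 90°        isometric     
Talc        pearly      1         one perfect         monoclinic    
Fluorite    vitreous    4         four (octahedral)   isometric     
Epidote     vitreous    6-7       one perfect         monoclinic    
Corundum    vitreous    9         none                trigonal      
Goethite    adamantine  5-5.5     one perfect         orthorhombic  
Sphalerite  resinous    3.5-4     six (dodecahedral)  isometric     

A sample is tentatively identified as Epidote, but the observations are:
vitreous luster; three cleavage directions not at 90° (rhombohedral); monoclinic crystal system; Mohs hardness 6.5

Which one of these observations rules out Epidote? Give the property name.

cleavage

Vitreous luster: Epidote has vitreous luster — consistent.
Three cleavage directions not at 90° (rhombohedral): Epidote has cleavage one perfect — inconsistent.
Monoclinic crystal system: Epidote has monoclinic system — consistent.
Mohs hardness 6.5: Epidote has hardness 6-7 — consistent.
The cleavage is the one property that does not fit.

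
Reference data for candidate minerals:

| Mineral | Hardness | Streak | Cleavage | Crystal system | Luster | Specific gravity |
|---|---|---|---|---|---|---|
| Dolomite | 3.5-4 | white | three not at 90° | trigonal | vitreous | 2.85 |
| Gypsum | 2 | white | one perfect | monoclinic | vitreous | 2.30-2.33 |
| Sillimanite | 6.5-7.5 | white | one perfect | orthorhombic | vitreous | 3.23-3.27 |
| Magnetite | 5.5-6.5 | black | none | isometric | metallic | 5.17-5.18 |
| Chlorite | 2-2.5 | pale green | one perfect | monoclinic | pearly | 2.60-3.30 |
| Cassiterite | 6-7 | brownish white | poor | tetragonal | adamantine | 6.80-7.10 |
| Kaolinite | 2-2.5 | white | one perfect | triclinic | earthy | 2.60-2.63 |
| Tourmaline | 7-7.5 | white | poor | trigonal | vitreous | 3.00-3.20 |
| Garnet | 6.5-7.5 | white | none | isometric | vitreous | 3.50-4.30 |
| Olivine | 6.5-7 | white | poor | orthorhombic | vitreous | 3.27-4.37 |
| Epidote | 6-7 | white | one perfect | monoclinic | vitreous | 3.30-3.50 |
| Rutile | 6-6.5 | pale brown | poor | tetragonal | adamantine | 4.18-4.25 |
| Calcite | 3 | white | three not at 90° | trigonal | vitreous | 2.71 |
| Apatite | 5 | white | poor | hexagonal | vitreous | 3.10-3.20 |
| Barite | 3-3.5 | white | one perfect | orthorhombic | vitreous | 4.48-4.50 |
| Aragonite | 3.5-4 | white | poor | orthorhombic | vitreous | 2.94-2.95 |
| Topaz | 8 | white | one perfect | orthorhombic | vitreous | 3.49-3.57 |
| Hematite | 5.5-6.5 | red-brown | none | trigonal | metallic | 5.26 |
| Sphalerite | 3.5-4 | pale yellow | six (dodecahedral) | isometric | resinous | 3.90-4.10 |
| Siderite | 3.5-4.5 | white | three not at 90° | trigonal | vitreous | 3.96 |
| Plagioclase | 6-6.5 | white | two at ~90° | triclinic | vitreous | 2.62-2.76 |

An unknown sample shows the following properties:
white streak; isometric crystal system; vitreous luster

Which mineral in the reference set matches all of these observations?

Garnet

White streak rules out Magnetite, Chlorite, Cassiterite, Rutile, Hematite, Sphalerite.
Isometric crystal system — Garnet remains.
Vitreous luster — all remaining candidates fit.
Only Garnet satisfies all observations.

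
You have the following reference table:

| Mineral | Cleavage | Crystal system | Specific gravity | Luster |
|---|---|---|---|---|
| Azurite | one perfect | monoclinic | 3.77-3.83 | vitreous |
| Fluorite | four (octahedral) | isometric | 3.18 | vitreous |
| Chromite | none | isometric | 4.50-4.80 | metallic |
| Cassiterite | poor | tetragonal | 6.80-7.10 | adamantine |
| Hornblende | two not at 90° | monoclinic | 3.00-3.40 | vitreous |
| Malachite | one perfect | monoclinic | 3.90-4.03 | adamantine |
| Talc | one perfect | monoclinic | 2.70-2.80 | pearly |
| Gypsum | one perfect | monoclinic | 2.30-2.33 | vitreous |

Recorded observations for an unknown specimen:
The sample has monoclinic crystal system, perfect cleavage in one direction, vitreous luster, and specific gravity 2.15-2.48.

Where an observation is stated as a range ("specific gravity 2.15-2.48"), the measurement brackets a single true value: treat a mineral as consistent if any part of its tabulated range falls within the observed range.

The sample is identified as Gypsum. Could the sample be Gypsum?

Yes

Monoclinic crystal system — agrees with Gypsum (monoclinic system).
Perfect cleavage in one direction — agrees with Gypsum (cleavage one perfect).
Vitreous luster — agrees with Gypsum (vitreous luster).
Specific gravity 2.15-2.48 — agrees with Gypsum (SG 2.30-2.33).
Nothing contradicts Gypsum.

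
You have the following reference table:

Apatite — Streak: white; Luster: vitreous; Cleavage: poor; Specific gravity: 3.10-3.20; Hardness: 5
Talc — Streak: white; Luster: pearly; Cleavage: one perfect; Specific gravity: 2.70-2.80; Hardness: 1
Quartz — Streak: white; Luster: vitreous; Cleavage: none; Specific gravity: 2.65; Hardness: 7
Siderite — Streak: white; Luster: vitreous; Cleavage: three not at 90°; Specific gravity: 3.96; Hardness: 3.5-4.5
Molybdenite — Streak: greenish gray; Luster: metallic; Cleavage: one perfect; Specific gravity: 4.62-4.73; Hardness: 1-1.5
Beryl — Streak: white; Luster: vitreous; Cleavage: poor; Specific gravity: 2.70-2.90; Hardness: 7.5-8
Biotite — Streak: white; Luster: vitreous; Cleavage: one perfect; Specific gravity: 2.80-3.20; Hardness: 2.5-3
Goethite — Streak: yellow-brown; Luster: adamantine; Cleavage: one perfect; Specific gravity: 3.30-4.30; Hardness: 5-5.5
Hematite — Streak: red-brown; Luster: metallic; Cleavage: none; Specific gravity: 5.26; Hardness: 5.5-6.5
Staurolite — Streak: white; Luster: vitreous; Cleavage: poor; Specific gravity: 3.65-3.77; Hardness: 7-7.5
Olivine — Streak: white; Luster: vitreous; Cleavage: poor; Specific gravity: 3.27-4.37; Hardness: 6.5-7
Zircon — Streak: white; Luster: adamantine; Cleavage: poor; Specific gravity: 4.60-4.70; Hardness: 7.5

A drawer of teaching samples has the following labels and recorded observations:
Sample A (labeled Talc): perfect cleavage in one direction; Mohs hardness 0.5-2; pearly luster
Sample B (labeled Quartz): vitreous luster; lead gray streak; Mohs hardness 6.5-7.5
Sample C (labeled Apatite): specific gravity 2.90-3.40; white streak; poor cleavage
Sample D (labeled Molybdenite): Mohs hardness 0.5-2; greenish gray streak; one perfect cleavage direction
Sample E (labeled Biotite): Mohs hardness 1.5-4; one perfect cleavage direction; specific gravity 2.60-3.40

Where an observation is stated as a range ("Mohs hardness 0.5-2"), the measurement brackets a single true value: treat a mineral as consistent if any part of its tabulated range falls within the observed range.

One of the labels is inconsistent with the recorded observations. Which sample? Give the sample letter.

Sample A: observations are consistent with Talc.
Sample B: Quartz has white streak, but the record shows lead gray streak — this label is wrong.
Sample C: observations are consistent with Apatite.
Sample D: observations are consistent with Molybdenite.
Sample E: observations are consistent with Biotite.
Only sample B is inconsistent with its label.

B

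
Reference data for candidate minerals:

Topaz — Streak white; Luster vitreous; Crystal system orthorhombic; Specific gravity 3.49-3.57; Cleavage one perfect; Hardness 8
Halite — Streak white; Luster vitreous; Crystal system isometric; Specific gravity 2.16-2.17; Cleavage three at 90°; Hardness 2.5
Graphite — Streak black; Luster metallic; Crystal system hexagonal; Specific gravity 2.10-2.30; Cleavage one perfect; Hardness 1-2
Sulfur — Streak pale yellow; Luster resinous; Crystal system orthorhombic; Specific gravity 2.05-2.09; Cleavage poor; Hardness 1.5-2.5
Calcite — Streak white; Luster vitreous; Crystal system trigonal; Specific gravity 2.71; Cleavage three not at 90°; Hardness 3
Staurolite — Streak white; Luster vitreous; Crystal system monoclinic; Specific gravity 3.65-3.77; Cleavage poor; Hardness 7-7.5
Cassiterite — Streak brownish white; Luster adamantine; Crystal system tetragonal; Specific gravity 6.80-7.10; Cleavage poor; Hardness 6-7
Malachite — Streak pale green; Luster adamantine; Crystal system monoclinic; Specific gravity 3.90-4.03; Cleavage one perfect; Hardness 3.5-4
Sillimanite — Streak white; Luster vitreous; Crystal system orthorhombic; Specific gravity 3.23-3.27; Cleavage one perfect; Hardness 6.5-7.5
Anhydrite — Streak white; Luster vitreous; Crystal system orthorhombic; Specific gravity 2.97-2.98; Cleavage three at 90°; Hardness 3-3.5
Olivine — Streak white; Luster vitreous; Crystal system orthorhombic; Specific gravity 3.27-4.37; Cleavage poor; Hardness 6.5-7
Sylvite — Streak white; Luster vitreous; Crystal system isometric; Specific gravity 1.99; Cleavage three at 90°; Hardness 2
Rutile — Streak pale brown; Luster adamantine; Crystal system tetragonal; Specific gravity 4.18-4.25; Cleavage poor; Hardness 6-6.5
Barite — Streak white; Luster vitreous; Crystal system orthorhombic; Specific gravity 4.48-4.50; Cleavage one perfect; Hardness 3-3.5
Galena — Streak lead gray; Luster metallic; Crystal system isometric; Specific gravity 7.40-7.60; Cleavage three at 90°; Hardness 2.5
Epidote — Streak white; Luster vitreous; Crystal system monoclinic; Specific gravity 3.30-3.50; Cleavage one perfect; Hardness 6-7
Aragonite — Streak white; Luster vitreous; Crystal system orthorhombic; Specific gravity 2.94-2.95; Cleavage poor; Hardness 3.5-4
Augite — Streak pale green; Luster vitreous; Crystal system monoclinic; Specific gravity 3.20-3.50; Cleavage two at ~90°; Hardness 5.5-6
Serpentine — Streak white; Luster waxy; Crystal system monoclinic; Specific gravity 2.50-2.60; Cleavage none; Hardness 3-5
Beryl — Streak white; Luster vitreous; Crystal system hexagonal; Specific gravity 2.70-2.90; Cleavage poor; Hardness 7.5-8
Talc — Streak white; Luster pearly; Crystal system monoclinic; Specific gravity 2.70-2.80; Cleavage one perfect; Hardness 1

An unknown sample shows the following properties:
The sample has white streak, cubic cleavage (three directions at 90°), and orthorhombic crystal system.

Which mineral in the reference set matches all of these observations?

White streak: only Topaz, Halite, Calcite, Staurolite, Sillimanite, Anhydrite, Olivine, Sylvite, Barite, Epidote, Aragonite, Serpentine, Beryl, Talc remain.
Cubic cleavage (three directions at 90°): leaves Halite, Anhydrite, Sylvite.
Orthorhombic crystal system: narrows the field to Anhydrite.
Anhydrite is the sole remaining match.

Anhydrite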